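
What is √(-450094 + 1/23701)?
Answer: I*√252834633741993/23701 ≈ 670.89*I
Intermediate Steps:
√(-450094 + 1/23701) = √(-10667677893/23701) = I*√252834633741993/23701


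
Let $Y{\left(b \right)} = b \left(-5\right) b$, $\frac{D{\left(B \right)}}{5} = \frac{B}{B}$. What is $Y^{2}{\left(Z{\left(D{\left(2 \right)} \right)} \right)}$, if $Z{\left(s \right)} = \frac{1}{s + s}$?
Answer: $\frac{1}{400} \approx 0.0025$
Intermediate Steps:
$D{\left(B \right)} = 5$ ($D{\left(B \right)} = 5 \frac{B}{B} = 5 \cdot 1 = 5$)
$Z{\left(s \right)} = \frac{1}{2 s}$
$Y{\left(b \right)} = - 5 b^{2}$ ($Y{\left(b \right)} = - 5 b b = - 5 b^{2}$)
$Y^{2}{\left(Z{\left(D{\left(2 \right)} \right)} \right)} = \left(- 5 \left(\frac{1}{2 \cdot 5}\right)^{2}\right)^{2} = \left(- 5 \left(\frac{1}{2} \cdot \frac{1}{5}\right)^{2}\right)^{2} = \left(- \frac{5}{100}\right)^{2} = \left(\left(-5\right) \frac{1}{100}\right)^{2} = \left(- \frac{1}{20}\right)^{2} = \frac{1}{400}$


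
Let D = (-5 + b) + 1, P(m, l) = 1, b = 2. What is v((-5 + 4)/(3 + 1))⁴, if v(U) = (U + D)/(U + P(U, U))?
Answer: 81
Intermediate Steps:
D = -2 (D = (-5 + 2) + 1 = -3 + 1 = -2)
v(U) = (-2 + U)/(1 + U) (v(U) = (U - 2)/(U + 1) = (-2 + U)/(1 + U))
v((-5 + 4)/(3 + 1))⁴ = ((-2 + (-5 + 4)/(3 + 1))/(1 + (-5 + 4)/(3 + 1)))⁴ = ((-2 - 1/4)/(1 - 1/4))⁴ = ((-2 - 1*¼)/(1 - 1*¼))⁴ = ((-2 - ¼)/(1 - ¼))⁴ = (-9/4/(¾))⁴ = ((4/3)*(-9/4))⁴ = (-3)⁴ = 81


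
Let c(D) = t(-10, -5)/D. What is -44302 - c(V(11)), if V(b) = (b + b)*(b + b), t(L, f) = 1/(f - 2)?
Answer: -150095175/3388 ≈ -44302.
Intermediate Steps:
t(L, f) = 1/(-2 + f)
V(b) = 4*b**2 (V(b) = (2*b)*(2*b) = 4*b**2)
c(D) = -1/(7*D) (c(D) = 1/((-2 - 5)*D) = 1/((-7)*D) = -1/(7*D))
-44302 - c(V(11)) = -44302 - (-1)/(7*(4*11**2)) = -44302 - (-1)/(7*(4*121)) = -44302 - (-1)/(7*484) = -44302 - 1*(-1/3388) = -44302 + 1/3388 = -150095175/3388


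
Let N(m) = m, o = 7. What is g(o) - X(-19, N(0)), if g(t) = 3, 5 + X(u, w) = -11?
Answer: 19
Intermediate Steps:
X(u, w) = -16 (X(u, w) = -5 - 11 = -16)
g(o) - X(-19, N(0)) = 3 - 1*(-16) = 3 + 16 = 19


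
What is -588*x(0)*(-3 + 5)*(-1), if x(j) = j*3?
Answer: 0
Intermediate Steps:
x(j) = 3*j
-588*x(0)*(-3 + 5)*(-1) = -588*(3*0)*(-3 + 5)*(-1) = -588*0*2*(-1) = -0*(-1) = -588*0 = 0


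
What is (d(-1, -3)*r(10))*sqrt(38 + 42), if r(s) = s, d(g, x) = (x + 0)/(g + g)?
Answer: 60*sqrt(5) ≈ 134.16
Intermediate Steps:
d(g, x) = x/(2*g) (d(g, x) = x/((2*g)) = x*(1/(2*g)) = x/(2*g))
(d(-1, -3)*r(10))*sqrt(38 + 42) = (((1/2)*(-3)/(-1))*10)*sqrt(38 + 42) = (((1/2)*(-3)*(-1))*10)*sqrt(80) = ((3/2)*10)*(4*sqrt(5)) = 15*(4*sqrt(5)) = 60*sqrt(5)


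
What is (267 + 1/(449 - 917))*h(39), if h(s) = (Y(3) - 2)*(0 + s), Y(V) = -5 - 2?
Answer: -374865/4 ≈ -93716.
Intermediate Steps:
Y(V) = -7
h(s) = -9*s (h(s) = (-7 - 2)*(0 + s) = -9*s)
(267 + 1/(449 - 917))*h(39) = (267 + 1/(449 - 917))*(-9*39) = (267 + 1/(-468))*(-351) = (267 - 1/468)*(-351) = (124955/468)*(-351) = -374865/4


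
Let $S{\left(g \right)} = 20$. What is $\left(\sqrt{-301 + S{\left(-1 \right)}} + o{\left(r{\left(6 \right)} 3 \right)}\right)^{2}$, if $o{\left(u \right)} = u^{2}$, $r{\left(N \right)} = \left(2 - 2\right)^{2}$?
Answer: $-281$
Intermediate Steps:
$r{\left(N \right)} = 0$ ($r{\left(N \right)} = 0^{2} = 0$)
$\left(\sqrt{-301 + S{\left(-1 \right)}} + o{\left(r{\left(6 \right)} 3 \right)}\right)^{2} = \left(\sqrt{-301 + 20} + \left(0 \cdot 3\right)^{2}\right)^{2} = \left(\sqrt{-281} + 0^{2}\right)^{2} = \left(i \sqrt{281} + 0\right)^{2} = \left(i \sqrt{281}\right)^{2} = -281$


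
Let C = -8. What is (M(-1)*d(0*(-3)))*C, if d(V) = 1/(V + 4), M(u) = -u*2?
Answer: -4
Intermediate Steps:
M(u) = -2*u
d(V) = 1/(4 + V)
(M(-1)*d(0*(-3)))*C = ((-2*(-1))/(4 + 0*(-3)))*(-8) = (2/(4 + 0))*(-8) = (2/4)*(-8) = (2*(1/4))*(-8) = (1/2)*(-8) = -4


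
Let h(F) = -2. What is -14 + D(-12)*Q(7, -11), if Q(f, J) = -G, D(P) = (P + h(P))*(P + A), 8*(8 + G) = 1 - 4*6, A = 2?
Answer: 3017/2 ≈ 1508.5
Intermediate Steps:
G = -87/8 (G = -8 + (1 - 4*6)/8 = -8 + (1 - 24)/8 = -8 + (1/8)*(-23) = -8 - 23/8 = -87/8 ≈ -10.875)
D(P) = (-2 + P)*(2 + P) (D(P) = (P - 2)*(P + 2) = (-2 + P)*(2 + P))
Q(f, J) = 87/8 (Q(f, J) = -1*(-87/8) = 87/8)
-14 + D(-12)*Q(7, -11) = -14 + (-4 + (-12)**2)*(87/8) = -14 + (-4 + 144)*(87/8) = -14 + 140*(87/8) = -14 + 3045/2 = 3017/2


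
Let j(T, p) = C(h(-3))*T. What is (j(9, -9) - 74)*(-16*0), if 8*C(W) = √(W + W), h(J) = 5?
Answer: 0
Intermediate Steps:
C(W) = √2*√W/8 (C(W) = √(W + W)/8 = √(2*W)/8 = (√2*√W)/8 = √2*√W/8)
j(T, p) = T*√10/8 (j(T, p) = (√2*√5/8)*T = (√10/8)*T = T*√10/8)
(j(9, -9) - 74)*(-16*0) = ((⅛)*9*√10 - 74)*(-16*0) = (9*√10/8 - 74)*0 = (-74 + 9*√10/8)*0 = 0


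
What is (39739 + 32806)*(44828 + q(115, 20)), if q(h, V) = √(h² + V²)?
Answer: 3252047260 + 362725*√545 ≈ 3.2605e+9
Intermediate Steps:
q(h, V) = √(V² + h²)
(39739 + 32806)*(44828 + q(115, 20)) = (39739 + 32806)*(44828 + √(20² + 115²)) = 72545*(44828 + √(400 + 13225)) = 72545*(44828 + √13625) = 72545*(44828 + 5*√545) = 3252047260 + 362725*√545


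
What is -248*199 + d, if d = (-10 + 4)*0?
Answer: -49352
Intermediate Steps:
d = 0 (d = -6*0 = 0)
-248*199 + d = -248*199 + 0 = -49352 + 0 = -49352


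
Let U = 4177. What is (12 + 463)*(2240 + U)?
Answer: 3048075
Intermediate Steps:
(12 + 463)*(2240 + U) = (12 + 463)*(2240 + 4177) = 475*6417 = 3048075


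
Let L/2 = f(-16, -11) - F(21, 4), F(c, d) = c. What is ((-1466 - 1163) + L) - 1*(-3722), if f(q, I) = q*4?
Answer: 923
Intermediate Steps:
f(q, I) = 4*q
L = -170 (L = 2*(4*(-16) - 1*21) = 2*(-64 - 21) = 2*(-85) = -170)
((-1466 - 1163) + L) - 1*(-3722) = ((-1466 - 1163) - 170) - 1*(-3722) = (-2629 - 170) + 3722 = -2799 + 3722 = 923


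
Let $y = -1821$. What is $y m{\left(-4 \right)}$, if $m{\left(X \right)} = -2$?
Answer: $3642$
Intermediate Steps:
$y m{\left(-4 \right)} = \left(-1821\right) \left(-2\right) = 3642$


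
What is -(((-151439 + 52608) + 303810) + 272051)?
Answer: -477030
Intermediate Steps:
-(((-151439 + 52608) + 303810) + 272051) = -((-98831 + 303810) + 272051) = -(204979 + 272051) = -1*477030 = -477030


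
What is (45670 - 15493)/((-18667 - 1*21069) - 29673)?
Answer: -30177/69409 ≈ -0.43477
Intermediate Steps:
(45670 - 15493)/((-18667 - 1*21069) - 29673) = 30177/((-18667 - 21069) - 29673) = 30177/(-39736 - 29673) = 30177/(-69409) = 30177*(-1/69409) = -30177/69409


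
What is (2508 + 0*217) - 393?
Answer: 2115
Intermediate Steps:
(2508 + 0*217) - 393 = (2508 + 0) - 393 = 2508 - 393 = 2115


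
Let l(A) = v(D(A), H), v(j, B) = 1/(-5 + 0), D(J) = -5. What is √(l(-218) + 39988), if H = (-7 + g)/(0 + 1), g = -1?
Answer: √999695/5 ≈ 199.97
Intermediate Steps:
H = -8 (H = (-7 - 1)/(0 + 1) = -8/1 = -8*1 = -8)
v(j, B) = -⅕ (v(j, B) = 1/(-5) = -⅕)
l(A) = -⅕
√(l(-218) + 39988) = √(-⅕ + 39988) = √(199939/5) = √999695/5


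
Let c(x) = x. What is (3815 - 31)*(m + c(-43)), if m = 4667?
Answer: 17497216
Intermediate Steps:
(3815 - 31)*(m + c(-43)) = (3815 - 31)*(4667 - 43) = 3784*4624 = 17497216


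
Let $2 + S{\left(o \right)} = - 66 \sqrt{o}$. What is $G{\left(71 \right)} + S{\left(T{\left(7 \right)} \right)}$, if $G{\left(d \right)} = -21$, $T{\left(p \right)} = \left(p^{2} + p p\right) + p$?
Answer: $-23 - 66 \sqrt{105} \approx -699.3$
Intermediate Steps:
$T{\left(p \right)} = p + 2 p^{2}$ ($T{\left(p \right)} = \left(p^{2} + p^{2}\right) + p = 2 p^{2} + p = p + 2 p^{2}$)
$S{\left(o \right)} = -2 - 66 \sqrt{o}$
$G{\left(71 \right)} + S{\left(T{\left(7 \right)} \right)} = -21 - \left(2 + 66 \sqrt{7 \left(1 + 2 \cdot 7\right)}\right) = -21 - \left(2 + 66 \sqrt{7 \left(1 + 14\right)}\right) = -21 - \left(2 + 66 \sqrt{7 \cdot 15}\right) = -21 - \left(2 + 66 \sqrt{105}\right) = -23 - 66 \sqrt{105}$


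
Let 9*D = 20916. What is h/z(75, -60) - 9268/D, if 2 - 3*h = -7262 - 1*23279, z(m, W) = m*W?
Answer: -2334523/373500 ≈ -6.2504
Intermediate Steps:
D = 2324 (D = (⅑)*20916 = 2324)
z(m, W) = W*m
h = 10181 (h = ⅔ - (-7262 - 1*23279)/3 = ⅔ - (-7262 - 23279)/3 = ⅔ - ⅓*(-30541) = ⅔ + 30541/3 = 10181)
h/z(75, -60) - 9268/D = 10181/((-60*75)) - 9268/2324 = 10181/(-4500) - 9268*1/2324 = 10181*(-1/4500) - 331/83 = -10181/4500 - 331/83 = -2334523/373500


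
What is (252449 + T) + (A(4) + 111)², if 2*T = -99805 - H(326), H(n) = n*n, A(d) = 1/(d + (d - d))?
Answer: 2588561/16 ≈ 1.6179e+5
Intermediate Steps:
A(d) = 1/d (A(d) = 1/(d + 0) = 1/d)
H(n) = n²
T = -206081/2 (T = (-99805 - 1*326²)/2 = (-99805 - 1*106276)/2 = (-99805 - 106276)/2 = (½)*(-206081) = -206081/2 ≈ -1.0304e+5)
(252449 + T) + (A(4) + 111)² = (252449 - 206081/2) + (1/4 + 111)² = 298817/2 + (¼ + 111)² = 298817/2 + (445/4)² = 298817/2 + 198025/16 = 2588561/16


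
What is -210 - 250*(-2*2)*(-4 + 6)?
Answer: 1790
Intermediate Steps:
-210 - 250*(-2*2)*(-4 + 6) = -210 - (-1000)*2 = -210 - 250*(-8) = -210 + 2000 = 1790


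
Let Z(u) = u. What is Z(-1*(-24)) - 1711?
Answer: -1687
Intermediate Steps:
Z(-1*(-24)) - 1711 = -1*(-24) - 1711 = 24 - 1711 = -1687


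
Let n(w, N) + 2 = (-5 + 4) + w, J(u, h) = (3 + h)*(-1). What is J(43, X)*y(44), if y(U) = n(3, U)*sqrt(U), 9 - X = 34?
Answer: 0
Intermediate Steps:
X = -25 (X = 9 - 1*34 = 9 - 34 = -25)
J(u, h) = -3 - h
n(w, N) = -3 + w (n(w, N) = -2 + ((-5 + 4) + w) = -2 + (-1 + w) = -3 + w)
y(U) = 0 (y(U) = (-3 + 3)*sqrt(U) = 0*sqrt(U) = 0)
J(43, X)*y(44) = (-3 - 1*(-25))*0 = (-3 + 25)*0 = 22*0 = 0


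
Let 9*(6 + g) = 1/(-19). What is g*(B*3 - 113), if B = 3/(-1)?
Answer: 125294/171 ≈ 732.71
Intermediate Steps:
g = -1027/171 (g = -6 + (1/9)/(-19) = -6 + (1/9)*(-1/19) = -6 - 1/171 = -1027/171 ≈ -6.0058)
B = -3 (B = 3*(-1) = -3)
g*(B*3 - 113) = -1027*(-3*3 - 113)/171 = -1027*(-9 - 113)/171 = -1027/171*(-122) = 125294/171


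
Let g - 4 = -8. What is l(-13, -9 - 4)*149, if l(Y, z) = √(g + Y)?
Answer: 149*I*√17 ≈ 614.34*I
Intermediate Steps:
g = -4 (g = 4 - 8 = -4)
l(Y, z) = √(-4 + Y)
l(-13, -9 - 4)*149 = √(-4 - 13)*149 = √(-17)*149 = (I*√17)*149 = 149*I*√17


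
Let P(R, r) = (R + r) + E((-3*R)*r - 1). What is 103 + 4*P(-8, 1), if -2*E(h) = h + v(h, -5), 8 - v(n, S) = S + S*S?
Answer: 53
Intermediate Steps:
v(n, S) = 8 - S - S² (v(n, S) = 8 - (S + S*S) = 8 - (S + S²) = 8 + (-S - S²) = 8 - S - S²)
E(h) = 6 - h/2 (E(h) = -(h + (8 - 1*(-5) - 1*(-5)²))/2 = -(h + (8 + 5 - 1*25))/2 = -(h + (8 + 5 - 25))/2 = -(h - 12)/2 = -(-12 + h)/2 = 6 - h/2)
P(R, r) = 13/2 + R + r + 3*R*r/2 (P(R, r) = (R + r) + (6 - ((-3*R)*r - 1)/2) = (R + r) + (6 - (-3*R*r - 1)/2) = (R + r) + (6 - (-1 - 3*R*r)/2) = (R + r) + (6 + (½ + 3*R*r/2)) = (R + r) + (13/2 + 3*R*r/2) = 13/2 + R + r + 3*R*r/2)
103 + 4*P(-8, 1) = 103 + 4*(13/2 - 8 + 1 + (3/2)*(-8)*1) = 103 + 4*(13/2 - 8 + 1 - 12) = 103 + 4*(-25/2) = 103 - 50 = 53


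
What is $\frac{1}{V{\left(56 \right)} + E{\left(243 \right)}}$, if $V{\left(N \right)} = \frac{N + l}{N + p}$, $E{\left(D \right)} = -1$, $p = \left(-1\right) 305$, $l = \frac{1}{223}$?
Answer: $- \frac{18509}{22672} \approx -0.81638$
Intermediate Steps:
$l = \frac{1}{223} \approx 0.0044843$
$p = -305$
$V{\left(N \right)} = \frac{\frac{1}{223} + N}{-305 + N}$ ($V{\left(N \right)} = \frac{N + \frac{1}{223}}{N - 305} = \frac{\frac{1}{223} + N}{-305 + N}$)
$\frac{1}{V{\left(56 \right)} + E{\left(243 \right)}} = \frac{1}{\frac{\frac{1}{223} + 56}{-305 + 56} - 1} = \frac{1}{\frac{1}{-249} \cdot \frac{12489}{223} - 1} = \frac{1}{\left(- \frac{1}{249}\right) \frac{12489}{223} - 1} = \frac{1}{- \frac{4163}{18509} - 1} = \frac{1}{- \frac{22672}{18509}} = - \frac{18509}{22672}$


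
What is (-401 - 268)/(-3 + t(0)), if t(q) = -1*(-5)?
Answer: -669/2 ≈ -334.50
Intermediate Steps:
t(q) = 5
(-401 - 268)/(-3 + t(0)) = (-401 - 268)/(-3 + 5) = -669/2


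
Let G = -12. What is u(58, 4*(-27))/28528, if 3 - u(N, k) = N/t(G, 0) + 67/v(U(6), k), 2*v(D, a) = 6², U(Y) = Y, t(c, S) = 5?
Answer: -1109/2567520 ≈ -0.00043193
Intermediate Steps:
v(D, a) = 18 (v(D, a) = (½)*6² = (½)*36 = 18)
u(N, k) = -13/18 - N/5 (u(N, k) = 3 - (N/5 + 67/18) = 3 - (67/18 + N/5) = 3 + (-67/18 - N/5) = -13/18 - N/5)
u(58, 4*(-27))/28528 = (-13/18 - ⅕*58)/28528 = (-13/18 - 58/5)*(1/28528) = -1109/90*1/28528 = -1109/2567520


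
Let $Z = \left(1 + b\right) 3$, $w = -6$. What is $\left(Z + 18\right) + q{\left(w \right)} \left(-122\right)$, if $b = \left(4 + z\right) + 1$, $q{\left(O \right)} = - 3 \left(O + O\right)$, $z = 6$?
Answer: $-4338$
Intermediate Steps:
$q{\left(O \right)} = - 6 O$ ($q{\left(O \right)} = - 3 \cdot 2 O = - 6 O$)
$b = 11$ ($b = \left(4 + 6\right) + 1 = 10 + 1 = 11$)
$Z = 36$ ($Z = \left(1 + 11\right) 3 = 12 \cdot 3 = 36$)
$\left(Z + 18\right) + q{\left(w \right)} \left(-122\right) = \left(36 + 18\right) + \left(-6\right) \left(-6\right) \left(-122\right) = 54 + 36 \left(-122\right) = 54 - 4392 = -4338$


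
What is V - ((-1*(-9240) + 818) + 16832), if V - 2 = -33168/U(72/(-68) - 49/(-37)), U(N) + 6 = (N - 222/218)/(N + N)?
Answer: -1513410992/67513 ≈ -22417.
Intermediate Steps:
U(N) = -6 + (-111/109 + N)/(2*N) (U(N) = -6 + (N - 222/218)/(N + N) = -6 + (N - 222*1/218)/((2*N)) = -6 + (N - 111/109)*(1/(2*N)) = -6 + (-111/109 + N)*(1/(2*N)) = -6 + (-111/109 + N)/(2*N))
V = 302013578/67513 (V = 2 - 33168*218*(72/(-68) - 49/(-37))/(-111 - 1199*(72/(-68) - 49/(-37))) = 2 - 33168*218*(72*(-1/68) - 49*(-1/37))/(-111 - 1199*(72*(-1/68) - 49*(-1/37))) = 2 - 33168*218*(-18/17 + 49/37)/(-111 - 1199*(-18/17 + 49/37)) = 2 - 33168*36406/(629*(-111 - 1199*167/629)) = 2 - 33168*36406/(629*(-111 - 200233/629)) = 2 - 33168/((1/218)*(629/167)*(-270052/629)) = 2 - 33168/(-135026/18203) = 2 - 33168*(-18203/135026) = 2 + 301878552/67513 = 302013578/67513 ≈ 4473.4)
V - ((-1*(-9240) + 818) + 16832) = 302013578/67513 - ((-1*(-9240) + 818) + 16832) = 302013578/67513 - ((9240 + 818) + 16832) = 302013578/67513 - (10058 + 16832) = 302013578/67513 - 1*26890 = 302013578/67513 - 26890 = -1513410992/67513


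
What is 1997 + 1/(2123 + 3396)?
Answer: 11021444/5519 ≈ 1997.0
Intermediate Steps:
1997 + 1/(2123 + 3396) = 1997 + 1/5519 = 11021444/5519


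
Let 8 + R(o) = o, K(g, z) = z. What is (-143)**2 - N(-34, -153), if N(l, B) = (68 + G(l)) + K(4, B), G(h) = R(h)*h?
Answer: 19106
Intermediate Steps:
R(o) = -8 + o
G(h) = h*(-8 + h) (G(h) = (-8 + h)*h = h*(-8 + h))
N(l, B) = 68 + B + l*(-8 + l) (N(l, B) = (68 + l*(-8 + l)) + B = 68 + B + l*(-8 + l))
(-143)**2 - N(-34, -153) = (-143)**2 - (68 - 153 - 34*(-8 - 34)) = 20449 - (68 - 153 - 34*(-42)) = 20449 - (68 - 153 + 1428) = 20449 - 1*1343 = 20449 - 1343 = 19106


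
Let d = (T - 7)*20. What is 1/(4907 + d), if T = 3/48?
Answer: 4/19073 ≈ 0.00020972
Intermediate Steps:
T = 1/16 (T = 3*(1/48) = 1/16 ≈ 0.062500)
d = -555/4 (d = (1/16 - 7)*20 = -111/16*20 = -555/4 ≈ -138.75)
1/(4907 + d) = 1/(4907 - 555/4) = 1/(19073/4) = 4/19073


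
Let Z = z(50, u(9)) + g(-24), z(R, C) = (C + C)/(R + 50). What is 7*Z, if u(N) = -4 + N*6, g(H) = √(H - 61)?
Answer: 7 + 7*I*√85 ≈ 7.0 + 64.537*I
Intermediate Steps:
g(H) = √(-61 + H)
u(N) = -4 + 6*N
z(R, C) = 2*C/(50 + R) (z(R, C) = (2*C)/(50 + R) = 2*C/(50 + R))
Z = 1 + I*√85 (Z = 2*(-4 + 6*9)/(50 + 50) + √(-61 - 24) = 2*(-4 + 54)/100 + √(-85) = 2*50*(1/100) + I*√85 = 1 + I*√85 ≈ 1.0 + 9.2195*I)
7*Z = 7*(1 + I*√85) = 7 + 7*I*√85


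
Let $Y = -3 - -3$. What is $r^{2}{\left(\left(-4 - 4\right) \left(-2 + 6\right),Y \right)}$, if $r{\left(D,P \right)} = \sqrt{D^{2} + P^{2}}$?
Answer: $1024$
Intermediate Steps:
$Y = 0$ ($Y = -3 + 3 = 0$)
$r^{2}{\left(\left(-4 - 4\right) \left(-2 + 6\right),Y \right)} = \left(\sqrt{\left(\left(-4 - 4\right) \left(-2 + 6\right)\right)^{2} + 0^{2}}\right)^{2} = \left(\sqrt{\left(\left(-8\right) 4\right)^{2} + 0}\right)^{2} = \left(\sqrt{\left(-32\right)^{2} + 0}\right)^{2} = \left(\sqrt{1024 + 0}\right)^{2} = \left(\sqrt{1024}\right)^{2} = 32^{2} = 1024$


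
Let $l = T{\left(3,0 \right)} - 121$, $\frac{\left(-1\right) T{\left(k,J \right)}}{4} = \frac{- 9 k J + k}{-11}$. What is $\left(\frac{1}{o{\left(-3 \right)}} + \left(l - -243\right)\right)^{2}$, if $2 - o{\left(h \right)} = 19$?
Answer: $\frac{529322049}{34969} \approx 15137.0$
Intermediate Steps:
$o{\left(h \right)} = -17$ ($o{\left(h \right)} = 2 - 19 = -17$)
$T{\left(k,J \right)} = \frac{4 k}{11} - \frac{36 J k}{11}$ ($T{\left(k,J \right)} = - 4 \frac{- 9 k J + k}{-11} = - 4 \left(- 9 J k + k\right) \left(- \frac{1}{11}\right) = - 4 \left(k - 9 J k\right) \left(- \frac{1}{11}\right) = - 4 \left(- \frac{k}{11} + \frac{9 J k}{11}\right) = \frac{4 k}{11} - \frac{36 J k}{11}$)
$l = - \frac{1319}{11}$ ($l = \frac{4}{11} \cdot 3 \left(1 - 0\right) - 121 = \frac{4}{11} \cdot 3 \left(1 + 0\right) - 121 = \frac{4}{11} \cdot 3 \cdot 1 - 121 = \frac{12}{11} - 121 = - \frac{1319}{11} \approx -119.91$)
$\left(\frac{1}{o{\left(-3 \right)}} + \left(l - -243\right)\right)^{2} = \left(\frac{1}{-17} - - \frac{1354}{11}\right)^{2} = \left(- \frac{1}{17} + \left(- \frac{1319}{11} + 243\right)\right)^{2} = \left(- \frac{1}{17} + \frac{1354}{11}\right)^{2} = \left(\frac{23007}{187}\right)^{2} = \frac{529322049}{34969}$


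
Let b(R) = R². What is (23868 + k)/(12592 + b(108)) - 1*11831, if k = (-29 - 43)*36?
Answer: -71737865/6064 ≈ -11830.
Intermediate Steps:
k = -2592 (k = -72*36 = -2592)
(23868 + k)/(12592 + b(108)) - 1*11831 = (23868 - 2592)/(12592 + 108²) - 1*11831 = 21276/(12592 + 11664) - 11831 = 21276/24256 - 11831 = 21276*(1/24256) - 11831 = 5319/6064 - 11831 = -71737865/6064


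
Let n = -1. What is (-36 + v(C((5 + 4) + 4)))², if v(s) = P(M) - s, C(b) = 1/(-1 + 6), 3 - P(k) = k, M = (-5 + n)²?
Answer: 119716/25 ≈ 4788.6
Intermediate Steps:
M = 36 (M = (-5 - 1)² = (-6)² = 36)
P(k) = 3 - k
C(b) = ⅕ (C(b) = 1/5 = ⅕)
v(s) = -33 - s (v(s) = (3 - 1*36) - s = (3 - 36) - s = -33 - s)
(-36 + v(C((5 + 4) + 4)))² = (-36 + (-33 - 1*⅕))² = (-36 + (-33 - ⅕))² = (-36 - 166/5)² = (-346/5)² = 119716/25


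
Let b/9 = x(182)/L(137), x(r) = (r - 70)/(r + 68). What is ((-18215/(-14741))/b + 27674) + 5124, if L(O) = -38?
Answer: 121792519511/3714732 ≈ 32786.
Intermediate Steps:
x(r) = (-70 + r)/(68 + r)
b = -252/2375 (b = 9*(((-70 + 182)/(68 + 182))/(-38)) = 9*((112/250)*(-1/38)) = 9*(((1/250)*112)*(-1/38)) = 9*((56/125)*(-1/38)) = 9*(-28/2375) = -252/2375 ≈ -0.10611)
((-18215/(-14741))/b + 27674) + 5124 = ((-18215/(-14741))/(-252/2375) + 27674) + 5124 = (-18215*(-1/14741)*(-2375/252) + 27674) + 5124 = ((18215/14741)*(-2375/252) + 27674) + 5124 = (-43260625/3714732 + 27674) + 5124 = 102758232743/3714732 + 5124 = 121792519511/3714732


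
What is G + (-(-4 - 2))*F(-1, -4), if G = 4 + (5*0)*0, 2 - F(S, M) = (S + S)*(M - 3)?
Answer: -68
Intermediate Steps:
F(S, M) = 2 - 2*S*(-3 + M) (F(S, M) = 2 - (S + S)*(M - 3) = 2 - 2*S*(-3 + M))
G = 4 (G = 4 + 0*0 = 4 + 0 = 4)
G + (-(-4 - 2))*F(-1, -4) = 4 + (-(-4 - 2))*(2 + 6*(-1) - 2*(-4)*(-1)) = 4 + (-1*(-6))*(2 - 6 - 8) = 4 + 6*(-12) = 4 - 72 = -68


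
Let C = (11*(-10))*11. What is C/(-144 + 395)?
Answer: -1210/251 ≈ -4.8207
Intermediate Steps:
C = -1210 (C = -110*11 = -1210)
C/(-144 + 395) = -1210/(-144 + 395) = -1210/251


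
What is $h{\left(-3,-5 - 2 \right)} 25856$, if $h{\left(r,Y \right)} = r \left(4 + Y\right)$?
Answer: $232704$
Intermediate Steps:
$h{\left(-3,-5 - 2 \right)} 25856 = - 3 \left(4 - 7\right) 25856 = \left(-3\right) \left(-3\right) 25856 = 9 \cdot 25856 = 232704$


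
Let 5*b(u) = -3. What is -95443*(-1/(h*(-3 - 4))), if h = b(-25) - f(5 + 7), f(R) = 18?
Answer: 477215/651 ≈ 733.05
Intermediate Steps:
b(u) = -⅗ (b(u) = (⅕)*(-3) = -⅗)
h = -93/5 (h = -⅗ - 1*18 = -⅗ - 18 = -93/5 ≈ -18.600)
-95443*(-1/(h*(-3 - 4))) = -95443*5/(93*(-3 - 4)) = -95443/((-(-651)*(-1)/5)) = -95443/((-93/5*7)) = -95443/(-651/5) = -95443*(-5/651) = 477215/651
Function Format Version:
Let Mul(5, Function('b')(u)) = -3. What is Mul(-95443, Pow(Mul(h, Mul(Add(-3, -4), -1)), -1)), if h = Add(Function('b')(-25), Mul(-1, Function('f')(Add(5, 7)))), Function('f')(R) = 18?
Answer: Rational(477215, 651) ≈ 733.05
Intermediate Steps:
Function('b')(u) = Rational(-3, 5) (Function('b')(u) = Mul(Rational(1, 5), -3) = Rational(-3, 5))
h = Rational(-93, 5) (h = Add(Rational(-3, 5), Mul(-1, 18)) = Add(Rational(-3, 5), -18) = Rational(-93, 5) ≈ -18.600)
Mul(-95443, Pow(Mul(h, Mul(Add(-3, -4), -1)), -1)) = Mul(-95443, Pow(Mul(Rational(-93, 5), Mul(Add(-3, -4), -1)), -1)) = Mul(-95443, Pow(Mul(Rational(-93, 5), Mul(-7, -1)), -1)) = Mul(-95443, Pow(Mul(Rational(-93, 5), 7), -1)) = Mul(-95443, Pow(Rational(-651, 5), -1)) = Mul(-95443, Rational(-5, 651)) = Rational(477215, 651)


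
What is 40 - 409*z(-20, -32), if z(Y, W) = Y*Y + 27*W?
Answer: 189816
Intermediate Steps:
z(Y, W) = Y² + 27*W
40 - 409*z(-20, -32) = 40 - 409*((-20)² + 27*(-32)) = 40 - 409*(400 - 864) = 40 - 409*(-464) = 40 + 189776 = 189816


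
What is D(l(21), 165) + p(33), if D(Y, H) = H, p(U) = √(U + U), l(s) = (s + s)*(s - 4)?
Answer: 165 + √66 ≈ 173.12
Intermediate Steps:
l(s) = 2*s*(-4 + s) (l(s) = (2*s)*(-4 + s) = 2*s*(-4 + s))
p(U) = √2*√U (p(U) = √(2*U) = √2*√U)
D(l(21), 165) + p(33) = 165 + √2*√33 = 165 + √66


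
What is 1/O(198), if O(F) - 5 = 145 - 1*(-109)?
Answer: 1/259 ≈ 0.0038610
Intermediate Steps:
O(F) = 259 (O(F) = 5 + (145 - 1*(-109)) = 5 + (145 + 109) = 5 + 254 = 259)
1/O(198) = 1/259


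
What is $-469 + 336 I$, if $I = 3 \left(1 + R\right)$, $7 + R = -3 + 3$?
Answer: $-6517$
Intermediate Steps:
$R = -7$ ($R = -7 + \left(-3 + 3\right) = -7 + 0 = -7$)
$I = -18$ ($I = 3 \left(1 - 7\right) = 3 \left(-6\right) = -18$)
$-469 + 336 I = -469 + 336 \left(-18\right) = -469 - 6048 = -6517$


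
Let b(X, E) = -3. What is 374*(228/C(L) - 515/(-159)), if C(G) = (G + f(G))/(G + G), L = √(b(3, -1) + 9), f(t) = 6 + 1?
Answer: -154416746/6837 + 1193808*√6/43 ≈ 45420.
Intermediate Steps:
f(t) = 7
L = √6 (L = √(-3 + 9) = √6 ≈ 2.4495)
C(G) = (7 + G)/(2*G) (C(G) = (G + 7)/(G + G) = (7 + G)/((2*G)) = (7 + G)*(1/(2*G)) = (7 + G)/(2*G))
374*(228/C(L) - 515/(-159)) = 374*(228/(((7 + √6)/(2*(√6)))) - 515/(-159)) = 374*(228/(((√6/6)*(7 + √6)/2)) - 515*(-1/159)) = 374*(228/((√6*(7 + √6)/12)) + 515/159) = 374*(228*(2*√6/(7 + √6)) + 515/159) = 374*(456*√6/(7 + √6) + 515/159) = 374*(515/159 + 456*√6/(7 + √6)) = 192610/159 + 170544*√6/(7 + √6)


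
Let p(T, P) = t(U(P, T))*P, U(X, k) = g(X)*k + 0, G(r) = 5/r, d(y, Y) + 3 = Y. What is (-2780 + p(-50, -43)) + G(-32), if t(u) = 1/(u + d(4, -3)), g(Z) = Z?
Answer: -2980349/1072 ≈ -2780.2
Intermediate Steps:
d(y, Y) = -3 + Y
U(X, k) = X*k (U(X, k) = X*k + 0 = X*k)
t(u) = 1/(-6 + u) (t(u) = 1/(u + (-3 - 3)) = 1/(u - 6) = 1/(-6 + u))
p(T, P) = P/(-6 + P*T)
(-2780 + p(-50, -43)) + G(-32) = (-2780 - 43/(-6 - 43*(-50))) + 5/(-32) = (-2780 - 43/(-6 + 2150)) + 5*(-1/32) = (-2780 - 43/2144) - 5/32 = -5960363/2144 - 5/32 = -2980349/1072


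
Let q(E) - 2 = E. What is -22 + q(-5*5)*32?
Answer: -758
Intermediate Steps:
q(E) = 2 + E
-22 + q(-5*5)*32 = -22 + (2 - 5*5)*32 = -22 + (2 - 25)*32 = -22 - 23*32 = -22 - 736 = -758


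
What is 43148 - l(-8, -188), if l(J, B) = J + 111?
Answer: 43045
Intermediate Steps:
l(J, B) = 111 + J
43148 - l(-8, -188) = 43148 - (111 - 8) = 43148 - 1*103 = 43148 - 103 = 43045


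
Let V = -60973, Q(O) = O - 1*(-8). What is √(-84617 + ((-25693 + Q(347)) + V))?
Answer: 12*I*√1187 ≈ 413.43*I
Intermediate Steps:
Q(O) = 8 + O (Q(O) = O + 8 = 8 + O)
√(-84617 + ((-25693 + Q(347)) + V)) = √(-84617 + ((-25693 + (8 + 347)) - 60973)) = √(-84617 + ((-25693 + 355) - 60973)) = √(-84617 + (-25338 - 60973)) = √(-84617 - 86311) = √(-170928) = 12*I*√1187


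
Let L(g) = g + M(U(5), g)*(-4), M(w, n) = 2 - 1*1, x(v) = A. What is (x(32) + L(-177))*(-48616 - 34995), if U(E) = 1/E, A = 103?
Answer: 6521658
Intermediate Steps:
x(v) = 103
M(w, n) = 1 (M(w, n) = 2 - 1 = 1)
L(g) = -4 + g (L(g) = g + 1*(-4) = g - 4 = -4 + g)
(x(32) + L(-177))*(-48616 - 34995) = (103 + (-4 - 177))*(-48616 - 34995) = (103 - 181)*(-83611) = -78*(-83611) = 6521658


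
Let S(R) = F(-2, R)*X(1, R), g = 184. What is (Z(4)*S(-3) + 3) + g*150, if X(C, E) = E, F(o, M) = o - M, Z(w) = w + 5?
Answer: 27576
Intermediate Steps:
Z(w) = 5 + w
S(R) = R*(-2 - R) (S(R) = (-2 - R)*R = R*(-2 - R))
(Z(4)*S(-3) + 3) + g*150 = ((5 + 4)*(-1*(-3)*(2 - 3)) + 3) + 184*150 = (9*(-1*(-3)*(-1)) + 3) + 27600 = (9*(-3) + 3) + 27600 = (-27 + 3) + 27600 = -24 + 27600 = 27576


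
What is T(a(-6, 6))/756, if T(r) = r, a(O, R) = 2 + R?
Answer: 2/189 ≈ 0.010582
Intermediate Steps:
T(a(-6, 6))/756 = (2 + 6)/756 = 8*(1/756) = 2/189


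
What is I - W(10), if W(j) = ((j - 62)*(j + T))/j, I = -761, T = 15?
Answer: -631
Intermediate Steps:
W(j) = (-62 + j)*(15 + j)/j (W(j) = ((j - 62)*(j + 15))/j = ((-62 + j)*(15 + j))/j = (-62 + j)*(15 + j)/j)
I - W(10) = -761 - (-47 + 10 - 930/10) = -761 - (-47 + 10 - 930*⅒) = -761 - (-47 + 10 - 93) = -761 - 1*(-130) = -761 + 130 = -631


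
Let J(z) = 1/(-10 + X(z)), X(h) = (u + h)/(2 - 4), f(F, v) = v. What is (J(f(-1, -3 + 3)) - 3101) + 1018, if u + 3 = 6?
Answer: -47911/23 ≈ -2083.1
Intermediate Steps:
u = 3 (u = -3 + 6 = 3)
X(h) = -3/2 - h/2 (X(h) = (3 + h)/(2 - 4) = (3 + h)/(-2) = (3 + h)*(-½) = -3/2 - h/2)
J(z) = 1/(-23/2 - z/2) (J(z) = 1/(-10 + (-3/2 - z/2)) = 1/(-23/2 - z/2))
(J(f(-1, -3 + 3)) - 3101) + 1018 = (-2/(23 + (-3 + 3)) - 3101) + 1018 = (-2/(23 + 0) - 3101) + 1018 = (-2/23 - 3101) + 1018 = -71325/23 + 1018 = -47911/23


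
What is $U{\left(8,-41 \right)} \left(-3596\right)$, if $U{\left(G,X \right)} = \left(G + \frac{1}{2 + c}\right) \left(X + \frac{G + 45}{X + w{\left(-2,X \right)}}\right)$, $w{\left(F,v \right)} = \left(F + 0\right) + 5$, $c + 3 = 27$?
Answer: $\frac{15931179}{13} \approx 1.2255 \cdot 10^{6}$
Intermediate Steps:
$c = 24$ ($c = -3 + 27 = 24$)
$w{\left(F,v \right)} = 5 + F$ ($w{\left(F,v \right)} = F + 5 = 5 + F$)
$U{\left(G,X \right)} = \left(\frac{1}{26} + G\right) \left(X + \frac{45 + G}{3 + X}\right)$ ($U{\left(G,X \right)} = \left(G + \frac{1}{2 + 24}\right) \left(X + \frac{G + 45}{X + \left(5 - 2\right)}\right) = \left(G + \frac{1}{26}\right) \left(X + \frac{45 + G}{X + 3}\right) = \left(G + \frac{1}{26}\right) \left(X + \frac{45 + G}{3 + X}\right) = \left(\frac{1}{26} + G\right) \left(X + \frac{45 + G}{3 + X}\right)$)
$U{\left(8,-41 \right)} \left(-3596\right) = \frac{45 + \left(-41\right)^{2} + 3 \left(-41\right) + 26 \cdot 8^{2} + 1171 \cdot 8 + 26 \cdot 8 \left(-41\right)^{2} + 78 \cdot 8 \left(-41\right)}{26 \left(3 - 41\right)} \left(-3596\right) = \frac{45 + 1681 - 123 + 26 \cdot 64 + 9368 + 26 \cdot 8 \cdot 1681 - 25584}{26 \left(-38\right)} \left(-3596\right) = \frac{1}{26} \left(- \frac{1}{38}\right) \left(45 + 1681 - 123 + 1664 + 9368 + 349648 - 25584\right) \left(-3596\right) = \frac{1}{26} \left(- \frac{1}{38}\right) 336699 \left(-3596\right) = \left(- \frac{17721}{52}\right) \left(-3596\right) = \frac{15931179}{13}$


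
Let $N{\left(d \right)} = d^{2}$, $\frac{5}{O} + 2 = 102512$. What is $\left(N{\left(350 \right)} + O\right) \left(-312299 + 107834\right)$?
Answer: $- \frac{171170941793155}{6834} \approx -2.5047 \cdot 10^{10}$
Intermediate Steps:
$O = \frac{1}{20502}$ ($O = \frac{5}{-2 + 102512} = \frac{5}{102510} = 5 \cdot \frac{1}{102510} = \frac{1}{20502} \approx 4.8776 \cdot 10^{-5}$)
$\left(N{\left(350 \right)} + O\right) \left(-312299 + 107834\right) = \left(350^{2} + \frac{1}{20502}\right) \left(-312299 + 107834\right) = \left(122500 + \frac{1}{20502}\right) \left(-204465\right) = \frac{2511495001}{20502} \left(-204465\right) = - \frac{171170941793155}{6834}$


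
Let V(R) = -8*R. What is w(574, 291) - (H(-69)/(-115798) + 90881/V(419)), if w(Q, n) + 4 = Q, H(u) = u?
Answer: 115885948735/194077448 ≈ 597.11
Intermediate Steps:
w(Q, n) = -4 + Q
w(574, 291) - (H(-69)/(-115798) + 90881/V(419)) = (-4 + 574) - (-69/(-115798) + 90881/((-8*419))) = 570 - (-69*(-1/115798) + 90881/(-3352)) = 570 - (69/115798 + 90881*(-1/3352)) = 570 - (69/115798 - 90881/3352) = 570 - 1*(-5261803375/194077448) = 570 + 5261803375/194077448 = 115885948735/194077448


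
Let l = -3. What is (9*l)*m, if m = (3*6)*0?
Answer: 0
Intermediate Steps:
m = 0 (m = 18*0 = 0)
(9*l)*m = (9*(-3))*0 = -27*0 = 0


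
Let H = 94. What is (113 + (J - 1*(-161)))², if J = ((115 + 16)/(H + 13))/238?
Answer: 48689902174225/648517156 ≈ 75079.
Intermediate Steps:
J = 131/25466 (J = ((115 + 16)/(94 + 13))/238 = (131/107)*(1/238) = 131/25466 ≈ 0.0051441)
(113 + (J - 1*(-161)))² = (113 + (131/25466 - 1*(-161)))² = (113 + (131/25466 + 161))² = (113 + 4100157/25466)² = (6977815/25466)² = 48689902174225/648517156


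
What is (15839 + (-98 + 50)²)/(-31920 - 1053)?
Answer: -18143/32973 ≈ -0.55024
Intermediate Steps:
(15839 + (-98 + 50)²)/(-31920 - 1053) = (15839 + (-48)²)/(-32973) = (15839 + 2304)*(-1/32973) = 18143*(-1/32973) = -18143/32973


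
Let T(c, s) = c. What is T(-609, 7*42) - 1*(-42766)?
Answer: 42157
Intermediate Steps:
T(-609, 7*42) - 1*(-42766) = -609 - 1*(-42766) = -609 + 42766 = 42157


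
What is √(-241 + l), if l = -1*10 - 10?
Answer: 3*I*√29 ≈ 16.155*I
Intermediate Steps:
l = -20 (l = -10 - 10 = -20)
√(-241 + l) = √(-241 - 20) = √(-261) = 3*I*√29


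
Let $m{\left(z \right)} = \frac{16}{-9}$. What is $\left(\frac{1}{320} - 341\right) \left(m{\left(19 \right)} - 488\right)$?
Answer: $\frac{20041523}{120} \approx 1.6701 \cdot 10^{5}$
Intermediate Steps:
$m{\left(z \right)} = - \frac{16}{9}$ ($m{\left(z \right)} = 16 \left(- \frac{1}{9}\right) = - \frac{16}{9}$)
$\left(\frac{1}{320} - 341\right) \left(m{\left(19 \right)} - 488\right) = \left(\frac{1}{320} - 341\right) \left(- \frac{16}{9} - 488\right) = \left(\frac{1}{320} - 341\right) \left(- \frac{4408}{9}\right) = \left(- \frac{109119}{320}\right) \left(- \frac{4408}{9}\right) = \frac{20041523}{120}$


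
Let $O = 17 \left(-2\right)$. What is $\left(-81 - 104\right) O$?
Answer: $6290$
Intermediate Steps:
$O = -34$
$\left(-81 - 104\right) O = \left(-81 - 104\right) \left(-34\right) = \left(-185\right) \left(-34\right) = 6290$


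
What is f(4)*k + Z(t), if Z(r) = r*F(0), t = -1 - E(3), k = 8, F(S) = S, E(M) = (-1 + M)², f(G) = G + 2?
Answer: 48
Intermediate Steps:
f(G) = 2 + G
t = -5 (t = -1 - (-1 + 3)² = -1 - 1*2² = -1 - 1*4 = -1 - 4 = -5)
Z(r) = 0 (Z(r) = r*0 = 0)
f(4)*k + Z(t) = (2 + 4)*8 + 0 = 6*8 + 0 = 48 + 0 = 48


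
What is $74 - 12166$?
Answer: $-12092$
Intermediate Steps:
$74 - 12166 = -12092$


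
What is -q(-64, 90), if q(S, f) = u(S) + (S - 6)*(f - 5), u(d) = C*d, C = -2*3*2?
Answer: 5182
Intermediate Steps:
C = -12 (C = -6*2 = -12)
u(d) = -12*d
q(S, f) = -12*S + (-6 + S)*(-5 + f) (q(S, f) = -12*S + (S - 6)*(f - 5) = -12*S + (-6 + S)*(-5 + f))
-q(-64, 90) = -(30 - 17*(-64) - 6*90 - 64*90) = -(30 + 1088 - 540 - 5760) = -1*(-5182) = 5182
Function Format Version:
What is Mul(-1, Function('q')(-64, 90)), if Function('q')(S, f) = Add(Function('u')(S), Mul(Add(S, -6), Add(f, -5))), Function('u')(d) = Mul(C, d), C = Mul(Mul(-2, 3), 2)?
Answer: 5182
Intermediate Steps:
C = -12 (C = Mul(-6, 2) = -12)
Function('u')(d) = Mul(-12, d)
Function('q')(S, f) = Add(Mul(-12, S), Mul(Add(-6, S), Add(-5, f))) (Function('q')(S, f) = Add(Mul(-12, S), Mul(Add(S, -6), Add(f, -5))) = Add(Mul(-12, S), Mul(Add(-6, S), Add(-5, f))))
Mul(-1, Function('q')(-64, 90)) = Mul(-1, Add(30, Mul(-17, -64), Mul(-6, 90), Mul(-64, 90))) = Mul(-1, Add(30, 1088, -540, -5760)) = Mul(-1, -5182) = 5182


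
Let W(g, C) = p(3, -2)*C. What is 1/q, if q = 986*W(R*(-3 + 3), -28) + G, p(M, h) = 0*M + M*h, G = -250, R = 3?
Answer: 1/165398 ≈ 6.0460e-6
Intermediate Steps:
p(M, h) = M*h (p(M, h) = 0 + M*h = M*h)
W(g, C) = -6*C (W(g, C) = (3*(-2))*C = -6*C)
q = 165398 (q = 986*(-6*(-28)) - 250 = 986*168 - 250 = 165648 - 250 = 165398)
1/q = 1/165398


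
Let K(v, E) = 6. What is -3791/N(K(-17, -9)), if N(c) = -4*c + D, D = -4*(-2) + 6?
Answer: 3791/10 ≈ 379.10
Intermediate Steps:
D = 14 (D = 8 + 6 = 14)
N(c) = 14 - 4*c (N(c) = -4*c + 14 = 14 - 4*c)
-3791/N(K(-17, -9)) = -3791/(14 - 4*6) = -3791/(14 - 24) = -3791/(-10) = -3791*(-⅒) = 3791/10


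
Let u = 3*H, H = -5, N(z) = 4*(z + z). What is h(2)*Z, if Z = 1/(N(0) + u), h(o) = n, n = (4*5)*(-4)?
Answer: 16/3 ≈ 5.3333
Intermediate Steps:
n = -80 (n = 20*(-4) = -80)
N(z) = 8*z (N(z) = 4*(2*z) = 8*z)
h(o) = -80
u = -15 (u = 3*(-5) = -15)
Z = -1/15 (Z = 1/(8*0 - 15) = 1/(0 - 15) = 1/(-15) = -1/15 ≈ -0.066667)
h(2)*Z = -80*(-1/15) = 16/3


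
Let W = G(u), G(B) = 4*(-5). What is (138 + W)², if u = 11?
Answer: 13924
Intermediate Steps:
G(B) = -20
W = -20
(138 + W)² = (138 - 20)² = 118² = 13924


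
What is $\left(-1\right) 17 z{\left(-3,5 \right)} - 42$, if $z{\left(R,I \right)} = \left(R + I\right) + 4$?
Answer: $-144$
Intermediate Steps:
$z{\left(R,I \right)} = 4 + I + R$ ($z{\left(R,I \right)} = \left(I + R\right) + 4 = 4 + I + R$)
$\left(-1\right) 17 z{\left(-3,5 \right)} - 42 = \left(-1\right) 17 \left(4 + 5 - 3\right) - 42 = \left(-17\right) 6 - 42 = -102 - 42 = -144$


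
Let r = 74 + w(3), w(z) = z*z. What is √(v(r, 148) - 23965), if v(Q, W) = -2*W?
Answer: I*√24261 ≈ 155.76*I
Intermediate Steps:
w(z) = z²
r = 83 (r = 74 + 3² = 74 + 9 = 83)
√(v(r, 148) - 23965) = √(-2*148 - 23965) = √(-296 - 23965) = √(-24261) = I*√24261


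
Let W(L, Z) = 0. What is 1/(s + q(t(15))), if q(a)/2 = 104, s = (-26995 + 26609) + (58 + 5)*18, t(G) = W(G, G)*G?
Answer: 1/956 ≈ 0.0010460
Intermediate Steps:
t(G) = 0 (t(G) = 0*G = 0)
s = 748 (s = -386 + 63*18 = -386 + 1134 = 748)
q(a) = 208 (q(a) = 2*104 = 208)
1/(s + q(t(15))) = 1/(748 + 208) = 1/956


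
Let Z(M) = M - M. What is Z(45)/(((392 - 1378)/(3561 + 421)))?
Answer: 0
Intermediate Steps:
Z(M) = 0
Z(45)/(((392 - 1378)/(3561 + 421))) = 0/(((392 - 1378)/(3561 + 421))) = 0/((-986/3982)) = 0/((-986*1/3982)) = 0/(-493/1991) = 0*(-1991/493) = 0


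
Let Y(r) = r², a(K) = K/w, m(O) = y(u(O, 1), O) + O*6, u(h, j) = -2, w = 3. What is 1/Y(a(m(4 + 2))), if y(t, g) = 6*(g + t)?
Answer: 1/400 ≈ 0.0025000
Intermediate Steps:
y(t, g) = 6*g + 6*t
m(O) = -12 + 12*O (m(O) = (6*O + 6*(-2)) + O*6 = (6*O - 12) + 6*O = (-12 + 6*O) + 6*O = -12 + 12*O)
a(K) = K/3
1/Y(a(m(4 + 2))) = 1/(((-12 + 12*(4 + 2))/3)²) = 1/(((-12 + 12*6)/3)²) = 1/(((-12 + 72)/3)²) = 1/(((⅓)*60)²) = 1/(20²) = 1/400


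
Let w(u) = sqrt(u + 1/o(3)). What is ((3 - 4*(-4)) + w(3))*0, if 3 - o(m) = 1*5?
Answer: 0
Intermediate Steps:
o(m) = -2 (o(m) = 3 - 5 = -2)
w(u) = sqrt(-1/2 + u) (w(u) = sqrt(u + 1/(-2)) = sqrt(u - 1/2) = sqrt(-1/2 + u))
((3 - 4*(-4)) + w(3))*0 = ((3 - 4*(-4)) + sqrt(-2 + 4*3)/2)*0 = ((3 + 16) + sqrt(-2 + 12)/2)*0 = (19 + sqrt(10)/2)*0 = 0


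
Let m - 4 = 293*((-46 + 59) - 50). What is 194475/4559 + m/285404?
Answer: 55454537017/1301156836 ≈ 42.619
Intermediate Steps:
m = -10837 (m = 4 + 293*((-46 + 59) - 50) = 4 + 293*(13 - 50) = 4 + 293*(-37) = 4 - 10841 = -10837)
194475/4559 + m/285404 = 194475/4559 - 10837/285404 = 55454537017/1301156836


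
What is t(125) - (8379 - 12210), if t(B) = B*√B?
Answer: 3831 + 625*√5 ≈ 5228.5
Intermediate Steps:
t(B) = B^(3/2)
t(125) - (8379 - 12210) = 125^(3/2) - (8379 - 12210) = 625*√5 - 1*(-3831) = 625*√5 + 3831 = 3831 + 625*√5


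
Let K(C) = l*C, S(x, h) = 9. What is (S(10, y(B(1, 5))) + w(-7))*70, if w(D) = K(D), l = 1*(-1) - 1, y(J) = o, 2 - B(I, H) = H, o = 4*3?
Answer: 1610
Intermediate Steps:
o = 12
B(I, H) = 2 - H
y(J) = 12
l = -2 (l = -1 - 1 = -2)
K(C) = -2*C
w(D) = -2*D
(S(10, y(B(1, 5))) + w(-7))*70 = (9 - 2*(-7))*70 = (9 + 14)*70 = 23*70 = 1610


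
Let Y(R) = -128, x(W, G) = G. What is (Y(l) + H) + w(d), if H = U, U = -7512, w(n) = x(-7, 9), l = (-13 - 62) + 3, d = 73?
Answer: -7631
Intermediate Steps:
l = -72 (l = -75 + 3 = -72)
w(n) = 9
H = -7512
(Y(l) + H) + w(d) = (-128 - 7512) + 9 = -7640 + 9 = -7631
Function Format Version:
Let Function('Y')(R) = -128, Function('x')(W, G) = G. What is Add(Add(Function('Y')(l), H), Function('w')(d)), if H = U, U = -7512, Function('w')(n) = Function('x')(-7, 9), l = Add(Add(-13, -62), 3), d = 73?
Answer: -7631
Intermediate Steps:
l = -72 (l = Add(-75, 3) = -72)
Function('w')(n) = 9
H = -7512
Add(Add(Function('Y')(l), H), Function('w')(d)) = Add(Add(-128, -7512), 9) = Add(-7640, 9) = -7631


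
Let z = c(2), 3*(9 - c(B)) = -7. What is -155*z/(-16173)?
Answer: 5270/48519 ≈ 0.10862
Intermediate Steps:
c(B) = 34/3 (c(B) = 9 - ⅓*(-7) = 9 + 7/3 = 34/3)
z = 34/3 ≈ 11.333
-155*z/(-16173) = -155*34/3/(-16173) = -5270/3*(-1/16173) = 5270/48519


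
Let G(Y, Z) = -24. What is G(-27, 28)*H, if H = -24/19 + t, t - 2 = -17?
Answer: 7416/19 ≈ 390.32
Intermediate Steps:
t = -15 (t = 2 - 17 = -15)
H = -309/19 (H = -24/19 - 15 = -309/19 ≈ -16.263)
G(-27, 28)*H = -24*(-309/19) = 7416/19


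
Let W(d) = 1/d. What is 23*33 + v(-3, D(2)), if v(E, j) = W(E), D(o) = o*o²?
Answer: 2276/3 ≈ 758.67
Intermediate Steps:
D(o) = o³
v(E, j) = 1/E
23*33 + v(-3, D(2)) = 23*33 + 1/(-3) = 759 - ⅓ = 2276/3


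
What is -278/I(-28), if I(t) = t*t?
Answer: -139/392 ≈ -0.35459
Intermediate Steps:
I(t) = t²
-278/I(-28) = -278/((-28)²) = -278/784 = -278*1/784 = -139/392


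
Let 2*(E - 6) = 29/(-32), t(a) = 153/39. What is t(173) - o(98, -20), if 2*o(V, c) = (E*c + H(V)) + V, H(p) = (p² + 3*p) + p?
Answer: -2074845/416 ≈ -4987.6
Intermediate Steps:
t(a) = 51/13 (t(a) = 153*(1/39) = 51/13)
E = 355/64 (E = 6 + (29/(-32))/2 = 6 + (29*(-1/32))/2 = 6 + (½)*(-29/32) = 6 - 29/64 = 355/64 ≈ 5.5469)
H(p) = p² + 4*p
o(V, c) = V/2 + 355*c/128 + V*(4 + V)/2 (o(V, c) = ((355*c/64 + V*(4 + V)) + V)/2 = (V + 355*c/64 + V*(4 + V))/2 = V/2 + 355*c/128 + V*(4 + V)/2)
t(173) - o(98, -20) = 51/13 - ((½)*98² + (5/2)*98 + (355/128)*(-20)) = 51/13 - ((½)*9604 + 245 - 1775/32) = 51/13 - (4802 + 245 - 1775/32) = 51/13 - 1*159729/32 = 51/13 - 159729/32 = -2074845/416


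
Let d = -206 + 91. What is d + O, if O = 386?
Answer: 271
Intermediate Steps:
d = -115
d + O = -115 + 386 = 271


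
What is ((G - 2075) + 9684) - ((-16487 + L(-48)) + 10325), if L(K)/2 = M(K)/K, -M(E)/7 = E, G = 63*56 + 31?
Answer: 17344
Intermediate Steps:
G = 3559 (G = 3528 + 31 = 3559)
M(E) = -7*E
L(K) = -14 (L(K) = 2*((-7*K)/K) = 2*(-7) = -14)
((G - 2075) + 9684) - ((-16487 + L(-48)) + 10325) = ((3559 - 2075) + 9684) - ((-16487 - 14) + 10325) = (1484 + 9684) - (-16501 + 10325) = 11168 - 1*(-6176) = 11168 + 6176 = 17344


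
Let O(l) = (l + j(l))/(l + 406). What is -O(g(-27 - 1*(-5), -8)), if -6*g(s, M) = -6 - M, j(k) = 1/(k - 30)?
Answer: 100/110747 ≈ 0.00090296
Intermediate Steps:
j(k) = 1/(-30 + k)
g(s, M) = 1 + M/6 (g(s, M) = -(-6 - M)/6 = 1 + M/6)
O(l) = (l + 1/(-30 + l))/(406 + l) (O(l) = (l + 1/(-30 + l))/(l + 406) = (l + 1/(-30 + l))/(406 + l))
-O(g(-27 - 1*(-5), -8)) = -(1 + (1 + (⅙)*(-8))*(-30 + (1 + (⅙)*(-8))))/((-30 + (1 + (⅙)*(-8)))*(406 + (1 + (⅙)*(-8)))) = -(1 + (1 - 4/3)*(-30 + (1 - 4/3)))/((-30 + (1 - 4/3))*(406 + (1 - 4/3))) = -(1 - (-30 - ⅓)/3)/((-30 - ⅓)*(406 - ⅓)) = -(1 - ⅓*(-91/3))/((-91/3)*1217/3) = -(-3)*3*(1 + 91/9)/(91*1217) = -(-3)*3*100/(91*1217*9) = -1*(-100/110747) = 100/110747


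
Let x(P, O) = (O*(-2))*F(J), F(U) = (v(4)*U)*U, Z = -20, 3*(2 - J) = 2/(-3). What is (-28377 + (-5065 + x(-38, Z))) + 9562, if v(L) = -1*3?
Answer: -660760/27 ≈ -24473.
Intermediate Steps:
v(L) = -3
J = 20/9 (J = 2 - 2/(3*(-3)) = 2 - 2*(-1)/(3*3) = 2 - ⅓*(-⅔) = 2 + 2/9 = 20/9 ≈ 2.2222)
F(U) = -3*U² (F(U) = (-3*U)*U = -3*U²)
x(P, O) = 800*O/27 (x(P, O) = (O*(-2))*(-3*(20/9)²) = (-2*O)*(-3*400/81) = -2*O*(-400/27) = 800*O/27)
(-28377 + (-5065 + x(-38, Z))) + 9562 = (-28377 + (-5065 + (800/27)*(-20))) + 9562 = (-28377 + (-5065 - 16000/27)) + 9562 = (-28377 - 152755/27) + 9562 = -918934/27 + 9562 = -660760/27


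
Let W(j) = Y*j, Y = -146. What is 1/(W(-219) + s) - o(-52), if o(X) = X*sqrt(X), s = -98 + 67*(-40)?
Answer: 1/29196 + 104*I*sqrt(13) ≈ 3.4251e-5 + 374.98*I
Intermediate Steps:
s = -2778 (s = -98 - 2680 = -2778)
o(X) = X**(3/2)
W(j) = -146*j
1/(W(-219) + s) - o(-52) = 1/(-146*(-219) - 2778) - (-52)**(3/2) = 1/(31974 - 2778) - (-104)*I*sqrt(13) = 1/29196 + 104*I*sqrt(13)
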